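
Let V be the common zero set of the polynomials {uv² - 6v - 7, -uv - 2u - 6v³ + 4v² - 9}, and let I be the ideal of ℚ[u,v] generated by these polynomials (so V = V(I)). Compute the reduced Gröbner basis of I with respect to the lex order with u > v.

G = {u - 3/2v⁴ + 4v³ - 2v² - 15/4v + 11/4, v⁵ - ⅔v⁴ + 5/2v² + 19/6v + 7/3}

f_1 = uv² - 6v - 7, LT = uv².
f_2 = -uv - 2u - 6v³ + 4v² - 9, LT = uv.

S(f_1,f_2): lcm = uv². S = -2uv - 6v⁴ + 4v³ - 15v - 7.
  leading term uv: subtract (2)·f_2 from -2uv - 6v⁴ + 4v³ - 15v - 7 → 4u - 6v⁴ + 16v³ - 8v² - 15v + 11
  leading term u: no divisor's leading term divides it; move 4u to the remainder.
  leading term v⁴: no divisor's leading term divides it; move -6v⁴ to the remainder.
  leading term v³: no divisor's leading term divides it; move 16v³ to the remainder.
  leading term v²: no divisor's leading term divides it; move -8v² to the remainder.
  leading term v: no divisor's leading term divides it; move -15v to the remainder.
  leading term 1: no divisor's leading term divides it; move 11 to the remainder.
  remainder 4u - 6v⁴ + 16v³ - 8v² - 15v + 11 ≠ 0; add g_3 = 4u - 6v⁴ + 16v³ - 8v² - 15v + 11 to the basis.

S(f_1,g_3): lcm = uv². S = 3/2v⁶ - 4v⁵ + 2v⁴ + 15/4v³ - 11/4v² - 6v - 7.
  leading term v⁶: no divisor's leading term divides it; move 3/2v⁶ to the remainder.
  leading term v⁵: no divisor's leading term divides it; move -4v⁵ to the remainder.
  leading term v⁴: no divisor's leading term divides it; move 2v⁴ to the remainder.
  leading term v³: no divisor's leading term divides it; move 15/4v³ to the remainder.
  leading term v²: no divisor's leading term divides it; move -11/4v² to the remainder.
  leading term v: no divisor's leading term divides it; move -6v to the remainder.
  leading term 1: no divisor's leading term divides it; move -7 to the remainder.
  remainder 3/2v⁶ - 4v⁵ + 2v⁴ + 15/4v³ - 11/4v² - 6v - 7 ≠ 0; add g_4 = 3/2v⁶ - 4v⁵ + 2v⁴ + 15/4v³ - 11/4v² - 6v - 7 to the basis.

S(f_2,g_3): lcm = uv. S = 2u + 3/2v⁵ - 4v⁴ + 8v³ - ¼v² - 11/4v + 9.
  leading term u: subtract (½)·g_3 from 2u + 3/2v⁵ - 4v⁴ + 8v³ - ¼v² - 11/4v + 9 → 3/2v⁵ - v⁴ + 15/4v² + 19/4v + 7/2
  leading term v⁵: no divisor's leading term divides it; move 3/2v⁵ to the remainder.
  leading term v⁴: no divisor's leading term divides it; move -v⁴ to the remainder.
  leading term v²: no divisor's leading term divides it; move 15/4v² to the remainder.
  leading term v: no divisor's leading term divides it; move 19/4v to the remainder.
  leading term 1: no divisor's leading term divides it; move 7/2 to the remainder.
  remainder 3/2v⁵ - v⁴ + 15/4v² + 19/4v + 7/2 ≠ 0; add g_5 = 3/2v⁵ - v⁴ + 15/4v² + 19/4v + 7/2 to the basis.

The other S-polynomials (S(f_1,g_4), S(f_2,g_4), S(g_3,g_4), S(f_1,g_5), S(f_2,g_5), S(g_3,g_5), S(g_4,g_5)) all reduce to 0 modulo the current basis, so we have a Gröbner basis.
Inter-reduce: drop elements whose leading term is divisible by another's, tail-reduce, and make monic.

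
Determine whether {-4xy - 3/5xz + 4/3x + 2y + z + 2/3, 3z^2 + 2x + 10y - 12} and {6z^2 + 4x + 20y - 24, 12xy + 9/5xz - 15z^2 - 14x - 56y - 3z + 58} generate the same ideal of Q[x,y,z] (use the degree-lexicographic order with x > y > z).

Yes, the ideals are equal.

Two ideals are equal iff their reduced Gröbner bases coincide (the reduced basis is unique for a fixed ordering).
Buchberger on the first generating set:
f_1 = -4xy - 3/5xz + 4/3x + 2y + z + 2/3, LT = xy.
f_2 = 3z^2 + 2x + 10y - 12, LT = z^2.

The S-polynomials (S(f_1,f_2)) all reduce to 0 modulo the current basis, so we have a Gröbner basis.
Inter-reduce: drop elements whose leading term is divisible by another's, tail-reduce, and make monic.
Reduced Gröbner basis: {xy + 3/20xz - 1/3x - 1/2y - 1/4z - 1/6, z^2 + 2/3x + 10/3y - 4}.

Buchberger on the second generating set:
h_1 = 6z^2 + 4x + 20y - 24, LT = z^2.
h_2 = 12xy + 9/5xz - 15z^2 - 14x - 56y - 3z + 58, LT = xy.

The S-polynomials (S(h_1,h_2)) all reduce to 0 modulo the current basis, so we have a Gröbner basis.
Inter-reduce: drop elements whose leading term is divisible by another's, tail-reduce, and make monic.
Reduced Gröbner basis: {xy + 3/20xz - 1/3x - 1/2y - 1/4z - 1/6, z^2 + 2/3x + 10/3y - 4}.

The two bases agree; hence the ideals are identical.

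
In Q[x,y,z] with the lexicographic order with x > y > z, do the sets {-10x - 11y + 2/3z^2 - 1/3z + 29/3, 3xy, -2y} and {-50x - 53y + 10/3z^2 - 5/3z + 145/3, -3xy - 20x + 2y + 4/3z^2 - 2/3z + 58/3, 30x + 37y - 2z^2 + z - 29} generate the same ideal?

Yes, the ideals are equal.

Two ideals are equal iff their reduced Gröbner bases coincide (the reduced basis is unique for a fixed ordering).
Buchberger on the first generating set:
f_1 = -10x - 11y + 2/3z^2 - 1/3z + 29/3, LT = x.
f_2 = 3xy, LT = xy.
f_3 = -2y, LT = y.

The S-polynomials (S(f_1,f_2), S(f_1,f_3), S(f_2,f_3)) all reduce to 0 modulo the current basis, so we have a Gröbner basis.
Inter-reduce: drop elements whose leading term is divisible by another's, tail-reduce, and make monic.
Reduced Gröbner basis: {x - 1/15z^2 + 1/30z - 29/30, y}.

Buchberger on the second generating set:
h_1 = -50x - 53y + 10/3z^2 - 5/3z + 145/3, LT = x.
h_2 = -3xy - 20x + 2y + 4/3z^2 - 2/3z + 58/3, LT = xy.
h_3 = 30x + 37y - 2z^2 + z - 29, LT = x.

S(h_1,h_2): lcm = xy. S = -20/3x + 53/50y^2 - 1/15yz^2 + 1/30yz - 3/10y + 4/9z^2 - 2/9z + 58/9.
  reduce S modulo (h_1, h_2, h_3):
  remainder 53/50y^2 - 1/15yz^2 + 1/30yz + 203/30y ≠ 0; add k_4 = 53/50y^2 - 1/15yz^2 + 1/30yz + 203/30y to the basis.

S(h_1,h_3): lcm = x. S = -13/75y.
  reduce S modulo (h_1, h_2, h_3, k_4):
  remainder -13/75y ≠ 0; add k_5 = -13/75y to the basis.

The other S-polynomials (S(h_2,h_3), S(h_1,k_4), S(h_2,k_4), S(h_3,k_4), S(h_1,k_5), S(h_2,k_5), S(h_3,k_5), S(k_4,k_5)) all reduce to 0 modulo the current basis, so we have a Gröbner basis.
Inter-reduce: drop elements whose leading term is divisible by another's, tail-reduce, and make monic.
Reduced Gröbner basis: {x - 1/15z^2 + 1/30z - 29/30, y}.

These coincide, so the ideals are equal.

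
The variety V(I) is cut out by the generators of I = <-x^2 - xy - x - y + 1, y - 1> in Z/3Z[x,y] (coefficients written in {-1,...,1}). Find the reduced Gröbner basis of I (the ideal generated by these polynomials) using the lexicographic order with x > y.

G = {x^2 - x, y - 1}

f_1 = -x^2 - xy - x - y + 1, LT = x^2.
f_2 = y - 1, LT = y.

S(f_1,f_2): leading monomials are coprime, so the S-polynomial reduces to 0 (Buchberger's first criterion).
Every S-polynomial of the final basis reduces to 0, so we have a Gröbner basis.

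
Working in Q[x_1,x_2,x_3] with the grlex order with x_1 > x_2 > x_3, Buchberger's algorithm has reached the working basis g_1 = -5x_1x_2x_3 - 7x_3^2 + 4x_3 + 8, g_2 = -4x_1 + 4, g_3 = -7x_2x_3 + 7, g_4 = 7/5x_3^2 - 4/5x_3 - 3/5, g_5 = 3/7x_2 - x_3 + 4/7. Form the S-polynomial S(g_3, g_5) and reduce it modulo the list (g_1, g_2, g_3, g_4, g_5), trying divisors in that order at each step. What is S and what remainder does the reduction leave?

S(g_3, g_5) = 7/3x_3^2 - 4/3x_3 - 1; remainder on division = 0.

lcm(LM(g_3), LM(g_5)) = x_2x_3.
S = (lcm/LT(g_3))·g_3 − (lcm/LT(g_5))·g_5 = 7/3x_3^2 - 4/3x_3 - 1.
Reduce S modulo (g_1, g_2, g_3, g_4, g_5) in that order:
  leading term x_3^2: subtract (5/3)·g_4 from 7/3x_3^2 - 4/3x_3 - 1 → 0
The remainder is 0, so this S-polynomial contributes no new basis element.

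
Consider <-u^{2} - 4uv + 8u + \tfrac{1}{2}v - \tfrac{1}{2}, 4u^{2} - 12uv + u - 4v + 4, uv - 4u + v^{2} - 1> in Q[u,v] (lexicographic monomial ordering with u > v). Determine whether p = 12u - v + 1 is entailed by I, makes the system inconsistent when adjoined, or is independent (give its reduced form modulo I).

First compute the reduced Gröbner basis of I by Buchberger's algorithm.
f_1 = -u^{2} - 4uv + 8u + \tfrac{1}{2}v - \tfrac{1}{2}, LT = u^{2}.
f_2 = 4u^{2} - 12uv + u - 4v + 4, LT = u^{2}.
f_3 = uv - 4u + v^{2} - 1, LT = uv.

S(f_1,f_2): lcm = u^{2}. S = 7uv - \tfrac{33}{4}u + \tfrac{1}{2}v - \tfrac{1}{2}.
  leading term uv: subtract (7)·f_3 from 7uv - \tfrac{33}{4}u + \tfrac{1}{2}v - \tfrac{1}{2} → \tfrac{79}{4}u - 7v^{2} + \tfrac{1}{2}v + \tfrac{13}{2}
  leading term u: no divisor's leading term divides it; move \tfrac{79}{4}u to the remainder.
  leading term v^{2}: no divisor's leading term divides it; move -7v^{2} to the remainder.
  leading term v: no divisor's leading term divides it; move \tfrac{1}{2}v to the remainder.
  leading term 1: no divisor's leading term divides it; move \tfrac{13}{2} to the remainder.
  remainder \tfrac{79}{4}u - 7v^{2} + \tfrac{1}{2}v + \tfrac{13}{2} ≠ 0; add h_4 = \tfrac{79}{4}u - 7v^{2} + \tfrac{1}{2}v + \tfrac{13}{2} to the basis.

S(f_1,f_3): lcm = u^{2}v. S = 4u^{2} + 3uv^{2} - 8uv + u - \tfrac{1}{2}v^{2} + \tfrac{1}{2}v.
  leading term u^{2}: subtract (-4)·f_1 from 4u^{2} + 3uv^{2} - 8uv + u - \tfrac{1}{2}v^{2} + \tfrac{1}{2}v → 3uv^{2} - 24uv + 33u - \tfrac{1}{2}v^{2} + \tfrac{5}{2}v - 2
  leading term uv^{2}: subtract (3v)·f_3 from 3uv^{2} - 24uv + 33u - \tfrac{1}{2}v^{2} + \tfrac{5}{2}v - 2 → -12uv + 33u - 3v^{3} - \tfrac{1}{2}v^{2} + \tfrac{11}{2}v - 2
  leading term uv: subtract (-12)·f_3 from -12uv + 33u - 3v^{3} - \tfrac{1}{2}v^{2} + \tfrac{11}{2}v - 2 → -15u - 3v^{3} + \tfrac{23}{2}v^{2} + \tfrac{11}{2}v - 14
  leading term u: subtract (-\tfrac{60}{79})·h_4 from -15u - 3v^{3} + \tfrac{23}{2}v^{2} + \tfrac{11}{2}v - 14 → -3v^{3} + \tfrac{977}{158}v^{2} + \tfrac{929}{158}v - \tfrac{716}{79}
  leading term v^{3}: no divisor's leading term divides it; move -3v^{3} to the remainder.
  leading term v^{2}: no divisor's leading term divides it; move \tfrac{977}{158}v^{2} to the remainder.
  leading term v: no divisor's leading term divides it; move \tfrac{929}{158}v to the remainder.
  leading term 1: no divisor's leading term divides it; move -\tfrac{716}{79} to the remainder.
  remainder -3v^{3} + \tfrac{977}{158}v^{2} + \tfrac{929}{158}v - \tfrac{716}{79} ≠ 0; add h_5 = -3v^{3} + \tfrac{977}{158}v^{2} + \tfrac{929}{158}v - \tfrac{716}{79} to the basis.

S(f_2,f_3): lcm = u^{2}v. S = 4u^{2} - 4uv^{2} + \tfrac{1}{4}uv + u - v^{2} + v.
  leading term u^{2}: subtract (-4)·f_1 from 4u^{2} - 4uv^{2} + \tfrac{1}{4}uv + u - v^{2} + v → -4uv^{2} - \tfrac{63}{4}uv + 33u - v^{2} + 3v - 2
  leading term uv^{2}: subtract (-4v)·f_3 from -4uv^{2} - \tfrac{63}{4}uv + 33u - v^{2} + 3v - 2 → -\tfrac{127}{4}uv + 33u + 4v^{3} - v^{2} - v - 2
  leading term uv: subtract (-\tfrac{127}{4})·f_3 from -\tfrac{127}{4}uv + 33u + 4v^{3} - v^{2} - v - 2 → -94u + 4v^{3} + \tfrac{123}{4}v^{2} - v - \tfrac{135}{4}
  leading term u: subtract (-\tfrac{376}{79})·h_4 from -94u + 4v^{3} + \tfrac{123}{4}v^{2} - v - \tfrac{135}{4} → 4v^{3} - \tfrac{811}{316}v^{2} + \tfrac{109}{79}v - \tfrac{889}{316}
  leading term v^{3}: subtract (-\tfrac{4}{3})·h_5 from 4v^{3} - \tfrac{811}{316}v^{2} + \tfrac{109}{79}v - \tfrac{889}{316} → \tfrac{5383}{948}v^{2} + \tfrac{2185}{237}v - \tfrac{14123}{948}
  leading term v^{2}: no divisor's leading term divides it; move \tfrac{5383}{948}v^{2} to the remainder.
  leading term v: no divisor's leading term divides it; move \tfrac{2185}{237}v to the remainder.
  leading term 1: no divisor's leading term divides it; move -\tfrac{14123}{948} to the remainder.
  remainder \tfrac{5383}{948}v^{2} + \tfrac{2185}{237}v - \tfrac{14123}{948} ≠ 0; add h_6 = \tfrac{5383}{948}v^{2} + \tfrac{2185}{237}v - \tfrac{14123}{948} to the basis.

S(f_1,h_4): lcm = u^{2}. S = \tfrac{28}{79}uv^{2} + \tfrac{314}{79}uv - \tfrac{658}{79}u - \tfrac{1}{2}v + \tfrac{1}{2}.
  leading term uv^{2}: subtract (\tfrac{28}{79}v)·f_3 from \tfrac{28}{79}uv^{2} + \tfrac{314}{79}uv - \tfrac{658}{79}u - \tfrac{1}{2}v + \tfrac{1}{2} → \tfrac{426}{79}uv - \tfrac{658}{79}u - \tfrac{28}{79}v^{3} - \tfrac{23}{158}v + \tfrac{1}{2}
  leading term uv: subtract (\tfrac{426}{79})·f_3 from \tfrac{426}{79}uv - \tfrac{658}{79}u - \tfrac{28}{79}v^{3} - \tfrac{23}{158}v + \tfrac{1}{2} → \tfrac{1046}{79}u - \tfrac{28}{79}v^{3} - \tfrac{426}{79}v^{2} - \tfrac{23}{158}v + \tfrac{931}{158}
  leading term u: subtract (\tfrac{4184}{6241})·h_4 from \tfrac{1046}{79}u - \tfrac{28}{79}v^{3} - \tfrac{426}{79}v^{2} - \tfrac{23}{158}v + \tfrac{931}{158} → -\tfrac{28}{79}v^{3} - \tfrac{4366}{6241}v^{2} - \tfrac{6001}{12482}v + \tfrac{19157}{12482}
  leading term v^{3}: subtract (\tfrac{28}{237})·h_5 from -\tfrac{28}{79}v^{3} - \tfrac{4366}{6241}v^{2} - \tfrac{6001}{12482}v + \tfrac{19157}{12482} → -\tfrac{26776}{18723}v^{2} - \tfrac{44015}{37446}v + \tfrac{97567}{37446}
  leading term v^{2}: subtract (-\tfrac{107104}{425257})·h_6 from -\tfrac{26776}{18723}v^{2} - \tfrac{44015}{37446}v + \tfrac{97567}{37446} → \tfrac{975155}{850514}v - \tfrac{975155}{850514}
  leading term v: no divisor's leading term divides it; move \tfrac{975155}{850514}v to the remainder.
  leading term 1: no divisor's leading term divides it; move -\tfrac{975155}{850514} to the remainder.
  remainder \tfrac{975155}{850514}v - \tfrac{975155}{850514} ≠ 0; add h_7 = \tfrac{975155}{850514}v - \tfrac{975155}{850514} to the basis.

The other S-polynomials (S(f_2,h_4), S(f_3,h_4), S(f_1,h_5), S(f_2,h_5), S(f_3,h_5), S(h_4,h_5), S(f_1,h_6), S(f_2,h_6), S(f_3,h_6), S(h_4,h_6), S(h_5,h_6), S(f_1,h_7), S(f_2,h_7), S(f_3,h_7), S(h_4,h_7), S(h_5,h_7), S(h_6,h_7)) all reduce to 0 modulo the current basis, so we have a Gröbner basis.
Inter-reduce: drop elements whose leading term is divisible by another's, tail-reduce, and make monic.
Reduced Gröbner basis: {u, v - 1}.
Label its elements g_1 = u, g_2 = v - 1.

Reduce p = 12u - v + 1 modulo G:
  leading term u: subtract (12)·g_1 from 12u - v + 1 → -v + 1
  leading term v: subtract (-1)·g_2 from -v + 1 → 0
  normal form = 0.
Since the normal form is 0, p ∈ I.

Ideal membership is decidable via reduction modulo a Gröbner basis.

12u - v + 1 lies in I (it reduces to 0).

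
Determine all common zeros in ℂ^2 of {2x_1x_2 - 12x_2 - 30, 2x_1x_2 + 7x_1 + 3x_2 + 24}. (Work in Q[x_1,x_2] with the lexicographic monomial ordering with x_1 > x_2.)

{(3, -5), (-33/7, -7/5)}

Compute a lex Gröbner basis by Buchberger's algorithm.
f_1 = 2x_1x_2 - 12x_2 - 30, LT = x_1x_2.
f_2 = 2x_1x_2 + 7x_1 + 3x_2 + 24, LT = x_1x_2.

S(f_1,f_2): lcm = x_1x_2. S = -7/2x_1 - 15/2x_2 - 27.
  leading term x_1: no divisor's leading term divides it; move -7/2x_1 to the remainder.
  leading term x_2: no divisor's leading term divides it; move -15/2x_2 to the remainder.
  leading term 1: no divisor's leading term divides it; move -27 to the remainder.
  remainder -7/2x_1 - 15/2x_2 - 27 ≠ 0; add h_3 = -7/2x_1 - 15/2x_2 - 27 to the basis.

S(f_1,h_3): lcm = x_1x_2. S = -15/7x_2^2 - 96/7x_2 - 15.
  leading term x_2^2: no divisor's leading term divides it; move -15/7x_2^2 to the remainder.
  leading term x_2: no divisor's leading term divides it; move -96/7x_2 to the remainder.
  leading term 1: no divisor's leading term divides it; move -15 to the remainder.
  remainder -15/7x_2^2 - 96/7x_2 - 15 ≠ 0; add h_4 = -15/7x_2^2 - 96/7x_2 - 15 to the basis.

The other S-polynomials (S(f_2,h_3), S(f_1,h_4), S(f_2,h_4), S(h_3,h_4)) all reduce to 0 modulo the current basis, so we have a Gröbner basis.
Inter-reduce: drop elements whose leading term is divisible by another's, tail-reduce, and make monic.
Reduced Gröbner basis: {x_1 + 15/7x_2 + 54/7, x_2^2 + 32/5x_2 + 7}.

From the last basis element, x_2^2 + 32/5x_2 + 7 = 0, so x_2 takes values in {-5, -7/5}. Each choice, substituted upward through the basis, yields the corresponding point(s) of the solution set.
  x_2 = -5: the earlier basis element becomes x_1 - 3 = 0, giving x_1 = 3 — point (3, -5).
  x_2 = -7/5: the earlier basis element becomes x_1 + 33/7 = 0, giving x_1 = -33/7 — point (-33/7, -7/5).
Check: every point annihilates each of the original generators.
Zero-dimensionality of the ideal guarantees finitely many solutions over ℂ.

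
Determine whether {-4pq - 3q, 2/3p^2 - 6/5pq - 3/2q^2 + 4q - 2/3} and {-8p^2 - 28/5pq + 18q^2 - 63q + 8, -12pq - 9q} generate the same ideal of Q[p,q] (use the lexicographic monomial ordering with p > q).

Yes, the ideals are equal.

Equality of ideals is decidable: compute both reduced Gröbner bases (unique for the ordering) and check whether they agree.
Buchberger on the first generating set:
f_1 = -4pq - 3q, LT = pq.
f_2 = 2/3p^2 - 6/5pq - 3/2q^2 + 4q - 2/3, LT = p^2.

S(f_1,f_2): lcm = p^2q. S = 9/5pq^2 + 3/4pq + 9/4q^3 - 6q^2 + q.
  leading term pq^2: subtract (-9/20q)·f_1 from 9/5pq^2 + 3/4pq + 9/4q^3 - 6q^2 + q → 3/4pq + 9/4q^3 - 147/20q^2 + q
  leading term pq: subtract (-3/16)·f_1 from 3/4pq + 9/4q^3 - 147/20q^2 + q → 9/4q^3 - 147/20q^2 + 7/16q
  leading term q^3: no divisor's leading term divides it; move 9/4q^3 to the remainder.
  leading term q^2: no divisor's leading term divides it; move -147/20q^2 to the remainder.
  leading term q: no divisor's leading term divides it; move 7/16q to the remainder.
  remainder 9/4q^3 - 147/20q^2 + 7/16q ≠ 0; add g_3 = 9/4q^3 - 147/20q^2 + 7/16q to the basis.

The other S-polynomials (S(f_1,g_3), S(f_2,g_3)) all reduce to 0 modulo the current basis, so we have a Gröbner basis.
Inter-reduce: drop elements whose leading term is divisible by another's, tail-reduce, and make monic.
Reduced Gröbner basis: {p^2 - 9/4q^2 + 147/20q - 1, pq + 3/4q, q^3 - 49/15q^2 + 7/36q}.

Buchberger on the second generating set:
h_1 = -8p^2 - 28/5pq + 18q^2 - 63q + 8, LT = p^2.
h_2 = -12pq - 9q, LT = pq.

S(h_1,h_2): lcm = p^2q. S = 7/10pq^2 - 3/4pq - 9/4q^3 + 63/8q^2 - q.
  leading term pq^2: subtract (-7/120q)·h_2 from 7/10pq^2 - 3/4pq - 9/4q^3 + 63/8q^2 - q → -3/4pq - 9/4q^3 + 147/20q^2 - q
  leading term pq: subtract (1/16)·h_2 from -3/4pq - 9/4q^3 + 147/20q^2 - q → -9/4q^3 + 147/20q^2 - 7/16q
  leading term q^3: no divisor's leading term divides it; move -9/4q^3 to the remainder.
  leading term q^2: no divisor's leading term divides it; move 147/20q^2 to the remainder.
  leading term q: no divisor's leading term divides it; move -7/16q to the remainder.
  remainder -9/4q^3 + 147/20q^2 - 7/16q ≠ 0; add k_3 = -9/4q^3 + 147/20q^2 - 7/16q to the basis.

The other S-polynomials (S(h_1,k_3), S(h_2,k_3)) all reduce to 0 modulo the current basis, so we have a Gröbner basis.
Inter-reduce: drop elements whose leading term is divisible by another's, tail-reduce, and make monic.
Reduced Gröbner basis: {p^2 - 9/4q^2 + 147/20q - 1, pq + 3/4q, q^3 - 49/15q^2 + 7/36q}.

The two bases agree; hence the ideals are identical.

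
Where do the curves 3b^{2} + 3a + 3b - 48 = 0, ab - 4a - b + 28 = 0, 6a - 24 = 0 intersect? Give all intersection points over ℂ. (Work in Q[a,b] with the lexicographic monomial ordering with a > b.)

Compute a lex Gröbner basis by Buchberger's algorithm.
f_1 = 3a + 3b^{2} + 3b - 48, LT = a.
f_2 = ab - 4a - b + 28, LT = ab.
f_3 = 6a - 24, LT = a.

S(f_1,f_2): lcm = ab. S = 4a + b^{3} + b^{2} - 15b - 28.
  leading term a: subtract (\tfrac{4}{3})·f_1 from 4a + b^{3} + b^{2} - 15b - 28 → b^{3} - 3b^{2} - 19b + 36
  leading term b^{3}: no divisor's leading term divides it; move b^{3} to the remainder.
  leading term b^{2}: no divisor's leading term divides it; move -3b^{2} to the remainder.
  leading term b: no divisor's leading term divides it; move -19b to the remainder.
  leading term 1: no divisor's leading term divides it; move 36 to the remainder.
  remainder b^{3} - 3b^{2} - 19b + 36 ≠ 0; add h_4 = b^{3} - 3b^{2} - 19b + 36 to the basis.

S(f_1,f_3): lcm = a. S = b^{2} + b - 12.
  leading term b^{2}: no divisor's leading term divides it; move b^{2} to the remainder.
  leading term b: no divisor's leading term divides it; move b to the remainder.
  leading term 1: no divisor's leading term divides it; move -12 to the remainder.
  remainder b^{2} + b - 12 ≠ 0; add h_5 = b^{2} + b - 12 to the basis.

S(f_2,f_3): lcm = ab. S = -4a + 3b + 28.
  leading term a: subtract (-\tfrac{4}{3})·f_1 from -4a + 3b + 28 → 4b^{2} + 7b - 36
  leading term b^{2}: subtract (4)·h_5 from 4b^{2} + 7b - 36 → 3b + 12
  leading term b: no divisor's leading term divides it; move 3b to the remainder.
  leading term 1: no divisor's leading term divides it; move 12 to the remainder.
  remainder 3b + 12 ≠ 0; add h_6 = 3b + 12 to the basis.

The other S-polynomials (S(f_1,h_4), S(f_2,h_4), S(f_3,h_4), S(f_1,h_5), S(f_2,h_5), S(f_3,h_5), S(h_4,h_5), S(f_1,h_6), S(f_2,h_6), S(f_3,h_6), S(h_4,h_6), S(h_5,h_6)) all reduce to 0 modulo the current basis, so we have a Gröbner basis.
Inter-reduce: drop elements whose leading term is divisible by another's, tail-reduce, and make monic.
Reduced Gröbner basis: {a - 4, b + 4}.

From the last basis element, b + 4 = 0, so b takes values in {-4}. Each choice, substituted upward through the basis, yields the corresponding point(s) of the solution set.
  b = -4: the earlier basis element becomes a - 4 = 0, giving a = 4 — point (4, -4).
Check: every point annihilates each of the original generators.
This is the nonlinear analogue of row-reducing a linear system.

{(4, -4)}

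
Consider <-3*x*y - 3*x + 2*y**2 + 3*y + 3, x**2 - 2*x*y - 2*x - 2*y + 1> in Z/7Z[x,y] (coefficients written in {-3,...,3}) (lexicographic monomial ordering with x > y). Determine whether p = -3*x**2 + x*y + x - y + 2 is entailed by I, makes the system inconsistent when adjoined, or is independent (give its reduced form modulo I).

First compute the reduced Gröbner basis of I by Buchberger's algorithm.
f_1 = -3*x*y - 3*x + 2*y**2 + 3*y + 3, LT = x*y.
f_2 = x**2 - 2*x*y - 2*x - 2*y + 1, LT = x**2.

S(f_1,f_2): lcm = x**2*y. S = x**2 - x*y**2 + x*y - x + 2*y**2 - y.
  leading term x**2: subtract (1)·f_2 from x**2 - x*y**2 + x*y - x + 2*y**2 - y → -x*y**2 + 3*x*y + x + 2*y**2 + y - 1
  leading term x*y**2: subtract (-2*y)·f_1 from -x*y**2 + 3*x*y + x + 2*y**2 + y - 1 → -3*x*y + x - 3*y**3 + y**2 - 1
  leading term x*y: subtract (1)·f_1 from -3*x*y + x - 3*y**3 + y**2 - 1 → -3*x - 3*y**3 - y**2 - 3*y + 3
  leading term x: no divisor's leading term divides it; move -3*x to the remainder.
  leading term y**3: no divisor's leading term divides it; move -3*y**3 to the remainder.
  leading term y**2: no divisor's leading term divides it; move -y**2 to the remainder.
  leading term y: no divisor's leading term divides it; move -3*y to the remainder.
  leading term 1: no divisor's leading term divides it; move 3 to the remainder.
  remainder -3*x - 3*y**3 - y**2 - 3*y + 3 ≠ 0; add h_3 = -3*x - 3*y**3 - y**2 - 3*y + 3 to the basis.

S(f_1,h_3): lcm = x*y. S = x - y**4 + 2*y**3 + 3*y**2 - 1.
  leading term x: subtract (2)·h_3 from x - y**4 + 2*y**3 + 3*y**2 - 1 → -y**4 + y**3 - 2*y**2 - y
  leading term y**4: no divisor's leading term divides it; move -y**4 to the remainder.
  leading term y**3: no divisor's leading term divides it; move y**3 to the remainder.
  leading term y**2: no divisor's leading term divides it; move -2*y**2 to the remainder.
  leading term y: no divisor's leading term divides it; move -y to the remainder.
  remainder -y**4 + y**3 - 2*y**2 - y ≠ 0; add h_4 = -y**4 + y**3 - 2*y**2 - y to the basis.

S(f_2,h_3): lcm = x**2. S = -x*y**3 + 2*x*y**2 - 3*x*y - x - 2*y + 1.
  leading term x*y**3: subtract (-2*y**2)·f_1 from -x*y**3 + 2*x*y**2 - 3*x*y - x - 2*y + 1 → 3*x*y**2 - 3*x*y - x - 3*y**4 - y**3 - y**2 - 2*y + 1
  leading term x*y**2: subtract (-y)·f_1 from 3*x*y**2 - 3*x*y - x - 3*y**4 - y**3 - y**2 - 2*y + 1 → x*y - x - 3*y**4 + y**3 + 2*y**2 + y + 1
  leading term x*y: subtract (2)·f_1 from x*y - x - 3*y**4 + y**3 + 2*y**2 + y + 1 → -2*x - 3*y**4 + y**3 - 2*y**2 + 2*y + 2
  leading term x: subtract (3)·h_3 from -2*x - 3*y**4 + y**3 - 2*y**2 + 2*y + 2 → -3*y**4 + 3*y**3 + y**2 - 3*y
  leading term y**4: subtract (3)·h_4 from -3*y**4 + 3*y**3 + y**2 - 3*y → 0
  remainder 0.

S(f_1,h_4): lcm = x*y**4. S = 2*x*y**3 - 2*x*y**2 - x*y - 3*y**5 - y**4 - y**3.
  leading term x*y**3: subtract (-3*y**2)·f_1 from 2*x*y**3 - 2*x*y**2 - x*y - 3*y**5 - y**4 - y**3 → 3*x*y**2 - x*y - 3*y**5 - 2*y**4 + y**3 + 2*y**2
  leading term x*y**2: subtract (-y)·f_1 from 3*x*y**2 - x*y - 3*y**5 - 2*y**4 + y**3 + 2*y**2 → 3*x*y - 3*y**5 - 2*y**4 + 3*y**3 - 2*y**2 + 3*y
  leading term x*y: subtract (-1)·f_1 from 3*x*y - 3*y**5 - 2*y**4 + 3*y**3 - 2*y**2 + 3*y → -3*x - 3*y**5 - 2*y**4 + 3*y**3 - y + 3
  leading term x: subtract (1)·h_3 from -3*x - 3*y**5 - 2*y**4 + 3*y**3 - y + 3 → -3*y**5 - 2*y**4 - y**3 + y**2 + 2*y
  leading term y**5: subtract (3*y)·h_4 from -3*y**5 - 2*y**4 - y**3 + y**2 + 2*y → 2*y**4 - 2*y**3 - 3*y**2 + 2*y
  leading term y**4: subtract (-2)·h_4 from 2*y**4 - 2*y**3 - 3*y**2 + 2*y → 0
  remainder 0.

S(f_2,h_4): leading monomials are coprime, so the S-polynomial reduces to 0 (Buchberger's first criterion).
S(h_3,h_4): leading monomials are coprime, so the S-polynomial reduces to 0 (Buchberger's first criterion).
Every S-polynomial of the final basis reduces to 0, so we have a Gröbner basis.
Inter-reduce: drop elements whose leading term is divisible by another's, tail-reduce, and make monic.
Reduced Gröbner basis: {x + y**3 - 2*y**2 + y - 1, y**4 - y**3 + 2*y**2 + y}.
Label its elements g_1 = x + y**3 - 2*y**2 + y - 1, g_2 = y**4 - y**3 + 2*y**2 + y.

Reduce p = -3*x**2 + x*y + x - y + 2 modulo G:
  leading term x**2: subtract (-3*x)·g_1 from -3*x**2 + x*y + x - y + 2 → 3*x*y**3 + x*y**2 - 3*x*y - 2*x - y + 2
  leading term x*y**3: subtract (3*y**3)·g_1 from 3*x*y**3 + x*y**2 - 3*x*y - 2*x - y + 2 → x*y**2 - 3*x*y - 2*x - 3*y**6 - y**5 - 3*y**4 + 3*y**3 - y + 2
  leading term x*y**2: subtract (y**2)·g_1 from x*y**2 - 3*x*y - 2*x - 3*y**6 - y**5 - 3*y**4 + 3*y**3 - y + 2 → -3*x*y - 2*x - 3*y**6 - 2*y**5 - y**4 + 2*y**3 + y**2 - y + 2
  leading term x*y: subtract (-3*y)·g_1 from -3*x*y - 2*x - 3*y**6 - 2*y**5 - y**4 + 2*y**3 + y**2 - y + 2 → -2*x - 3*y**6 - 2*y**5 + 2*y**4 + 3*y**3 - 3*y**2 + 3*y + 2
  leading term x: subtract (-2)·g_1 from -2*x - 3*y**6 - 2*y**5 + 2*y**4 + 3*y**3 - 3*y**2 + 3*y + 2 → -3*y**6 - 2*y**5 + 2*y**4 - 2*y**3 - 2*y
  leading term y**6: subtract (-3*y**2)·g_2 from -3*y**6 - 2*y**5 + 2*y**4 - 2*y**3 - 2*y → 2*y**5 + y**4 + y**3 - 2*y
  leading term y**5: subtract (2*y)·g_2 from 2*y**5 + y**4 + y**3 - 2*y → 3*y**4 - 3*y**3 - 2*y**2 - 2*y
  leading term y**4: subtract (3)·g_2 from 3*y**4 - 3*y**3 - 2*y**2 - 2*y → -y**2 + 2*y
  leading term y**2: no divisor's leading term divides it; move -y**2 to the remainder.
  leading term y: no divisor's leading term divides it; move 2*y to the remainder.
  normal form = -y**2 + 2*y.
The normal form is nonzero, so p ∉ I. Since p minus its normal form lies in I, I + (p) = I + (r) where r = -y**2 + 2*y; decide whether this ideal is the whole ring.
Run Buchberger on G together with r (pairs among the g_i already reduce to 0 since G is a Gröbner basis):
g_1 = x + y**3 - 2*y**2 + y - 1, LT = x.
g_2 = y**4 - y**3 + 2*y**2 + y, LT = y**4.
r = -y**2 + 2*y, LT = y**2.

S(g_1,g_2): leading monomials are coprime, so the S-polynomial reduces to 0 (Buchberger's first criterion).
S(g_1,r): leading monomials are coprime, so the S-polynomial reduces to 0 (Buchberger's first criterion).
S(g_2,r): lcm = y**4. S = y**3 + 2*y**2 + y.
  leading term y**3: subtract (-y)·r from y**3 + 2*y**2 + y → -3*y**2 + y
  leading term y**2: subtract (3)·r from -3*y**2 + y → 2*y
  leading term y: no divisor's leading term divides it; move 2*y to the remainder.
  remainder 2*y ≠ 0; add m_4 = 2*y to the basis.

S(g_1,m_4): leading monomials are coprime, so the S-polynomial reduces to 0 (Buchberger's first criterion).
S(g_2,m_4): lcm = y**4. S = -y**3 + 2*y**2 + y.
  leading term y**3: subtract (y)·r from -y**3 + 2*y**2 + y → y
  leading term y: subtract (-3)·m_4 from y → 0
  remainder 0.

S(r,m_4): lcm = y**2. S = -2*y.
  leading term y: subtract (-1)·m_4 from -2*y → 0
  remainder 0.

Every S-polynomial of the final basis reduces to 0, so we have a Gröbner basis.
Inter-reduce: drop elements whose leading term is divisible by another's, tail-reduce, and make monic.
Reduced Gröbner basis: {x - 1, y}.
The reduced Gröbner basis of I + (p) is {x - 1, y} ≠ {1}, a proper ideal, so the enlarged system stays consistent: p is independent of I, with normal form -y**2 + 2*y.

Ideal membership is decidable via reduction modulo a Gröbner basis.

-3*x**2 + x*y + x - y + 2 is independent of I; its normal form modulo I is -y**2 + 2*y.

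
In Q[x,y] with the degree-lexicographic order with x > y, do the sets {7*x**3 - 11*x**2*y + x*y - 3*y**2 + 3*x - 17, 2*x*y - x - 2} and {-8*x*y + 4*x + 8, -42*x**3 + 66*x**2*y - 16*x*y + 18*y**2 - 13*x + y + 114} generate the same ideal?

For a fixed monomial order, each ideal has a unique reduced Gröbner basis; comparing bases decides equality.
Buchberger on the first generating set:
f_1 = 7*x**3 - 11*x**2*y + x*y - 3*y**2 + 3*x - 17, LT = x**3.
f_2 = 2*x*y - x - 2, LT = x*y.

S(f_1,f_2): lcm = x**3*y. S = -11/7*x**2*y**2 + 1/2*x**3 + 1/7*x*y**2 - 3/7*y**3 + x**2 + 3/7*x*y - 17/7*y.
  leading term x**2*y**2: subtract (-11/14*x*y)·f_2 from -11/7*x**2*y**2 + 1/2*x**3 + 1/7*x*y**2 - 3/7*y**3 + x**2 + 3/7*x*y - 17/7*y → 1/2*x**3 - 11/14*x**2*y + 1/7*x*y**2 - 3/7*y**3 + x**2 - 8/7*x*y - 17/7*y
  leading term x**3: subtract (1/14)·f_1 from 1/2*x**3 - 11/14*x**2*y + 1/7*x*y**2 - 3/7*y**3 + x**2 - 8/7*x*y - 17/7*y → 1/7*x*y**2 - 3/7*y**3 + x**2 - 17/14*x*y + 3/14*y**2 - 3/14*x - 17/7*y + 17/14
  leading term x*y**2: subtract (1/14*y)·f_2 from 1/7*x*y**2 - 3/7*y**3 + x**2 - 17/14*x*y + 3/14*y**2 - 3/14*x - 17/7*y + 17/14 → -3/7*y**3 + x**2 - 8/7*x*y + 3/14*y**2 - 3/14*x - 16/7*y + 17/14
  leading term y**3: no divisor's leading term divides it; move -3/7*y**3 to the remainder.
  leading term x**2: no divisor's leading term divides it; move x**2 to the remainder.
  leading term x*y: subtract (-4/7)·f_2 from -8/7*x*y + 3/14*y**2 - 3/14*x - 16/7*y + 17/14 → 3/14*y**2 - 11/14*x - 16/7*y + 1/14
  leading term y**2: no divisor's leading term divides it; move 3/14*y**2 to the remainder.
  leading term x: no divisor's leading term divides it; move -11/14*x to the remainder.
  leading term y: no divisor's leading term divides it; move -16/7*y to the remainder.
  leading term 1: no divisor's leading term divides it; move 1/14 to the remainder.
  remainder -3/7*y**3 + x**2 + 3/14*y**2 - 11/14*x - 16/7*y + 1/14 ≠ 0; add g_3 = -3/7*y**3 + x**2 + 3/14*y**2 - 11/14*x - 16/7*y + 1/14 to the basis.

The other S-polynomials (S(f_1,g_3), S(f_2,g_3)) all reduce to 0 modulo the current basis, so we have a Gröbner basis.
Inter-reduce: drop elements whose leading term is divisible by another's, tail-reduce, and make monic.
Reduced Gröbner basis: {x**3 - 11/14*x**2 - 3/7*y**2 - 15/14*x - 16/7, y**3 - 7/3*x**2 - 1/2*y**2 + 11/6*x + 16/3*y - 1/6, x*y - 1/2*x - 1}.

Buchberger on the second generating set:
h_1 = -8*x*y + 4*x + 8, LT = x*y.
h_2 = -42*x**3 + 66*x**2*y - 16*x*y + 18*y**2 - 13*x + y + 114, LT = x**3.

S(h_1,h_2): lcm = x**3*y. S = 11/7*x**2*y**2 - 1/2*x**3 - 8/21*x*y**2 + 3/7*y**3 - x**2 - 13/42*x*y + 1/42*y**2 + 19/7*y.
  leading term x**2*y**2: subtract (-11/56*x*y)·h_1 from 11/7*x**2*y**2 - 1/2*x**3 - 8/21*x*y**2 + 3/7*y**3 - x**2 - 13/42*x*y + 1/42*y**2 + 19/7*y → -1/2*x**3 + 11/14*x**2*y - 8/21*x*y**2 + 3/7*y**3 - x**2 + 53/42*x*y + 1/42*y**2 + 19/7*y
  leading term x**3: subtract (1/84)·h_2 from -1/2*x**3 + 11/14*x**2*y - 8/21*x*y**2 + 3/7*y**3 - x**2 + 53/42*x*y + 1/42*y**2 + 19/7*y → -8/21*x*y**2 + 3/7*y**3 - x**2 + 61/42*x*y - 4/21*y**2 + 13/84*x + 227/84*y - 19/14
  leading term x*y**2: subtract (1/21*y)·h_1 from -8/21*x*y**2 + 3/7*y**3 - x**2 + 61/42*x*y - 4/21*y**2 + 13/84*x + 227/84*y - 19/14 → 3/7*y**3 - x**2 + 53/42*x*y - 4/21*y**2 + 13/84*x + 65/28*y - 19/14
  leading term y**3: no divisor's leading term divides it; move 3/7*y**3 to the remainder.
  leading term x**2: no divisor's leading term divides it; move -x**2 to the remainder.
  leading term x*y: subtract (-53/336)·h_1 from 53/42*x*y - 4/21*y**2 + 13/84*x + 65/28*y - 19/14 → -4/21*y**2 + 11/14*x + 65/28*y - 2/21
  leading term y**2: no divisor's leading term divides it; move -4/21*y**2 to the remainder.
  leading term x: no divisor's leading term divides it; move 11/14*x to the remainder.
  leading term y: no divisor's leading term divides it; move 65/28*y to the remainder.
  leading term 1: no divisor's leading term divides it; move -2/21 to the remainder.
  remainder 3/7*y**3 - x**2 - 4/21*y**2 + 11/14*x + 65/28*y - 2/21 ≠ 0; add k_3 = 3/7*y**3 - x**2 - 4/21*y**2 + 11/14*x + 65/28*y - 2/21 to the basis.

The other S-polynomials (S(h_1,k_3), S(h_2,k_3)) all reduce to 0 modulo the current basis, so we have a Gröbner basis.
Inter-reduce: drop elements whose leading term is divisible by another's, tail-reduce, and make monic.
Reduced Gröbner basis: {x**3 - 11/14*x**2 - 3/7*y**2 - 15/14*x - 1/42*y - 7/3, y**3 - 7/3*x**2 - 4/9*y**2 + 11/6*x + 65/12*y - 2/9, x*y - 1/2*x - 1}.

The bases are distinct; the ideals are different.
The choice of monomial ordering does not affect the verdict — as long as both bases are computed under the same ordering, their equality decides ideal equality.

No, the ideals differ.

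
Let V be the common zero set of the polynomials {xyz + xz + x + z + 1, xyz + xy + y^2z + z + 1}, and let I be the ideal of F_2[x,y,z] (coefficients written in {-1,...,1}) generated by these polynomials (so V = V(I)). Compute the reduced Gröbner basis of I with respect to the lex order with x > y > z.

f_1 = xyz + xz + x + z + 1, LT = xyz.
f_2 = xyz + xy + y^2z + z + 1, LT = xyz.

S(f_1,f_2): lcm = xyz. S = xy + xz + x + y^2z.
  reduce S modulo (f_1, f_2):
  remainder xy + xz + x + y^2z ≠ 0; add g_3 = xy + xz + x + y^2z to the basis.

S(f_1,g_3): lcm = xyz. S = xz^2 + x + y^2z^2 + z + 1.
  reduce S modulo (f_1, f_2, g_3):
  remainder xz^2 + x + y^2z^2 + z + 1 ≠ 0; add g_4 = xz^2 + x + y^2z^2 + z + 1 to the basis.

S(f_1,g_4): lcm = xyz^2. S = xy + xz^2 + xz + y^3z^2 + yz + y + z^2 + z.
  reduce S modulo (f_1, f_2, g_3, g_4):
  remainder y^3z^2 + y^2z^2 + y^2z + yz + y + z^2 + 1 ≠ 0; add g_5 = y^3z^2 + y^2z^2 + y^2z + yz + y + z^2 + 1 to the basis.

The other S-polynomials (S(f_2,g_3), S(f_2,g_4), S(g_3,g_4), S(f_1,g_5), S(f_2,g_5), S(g_3,g_5), S(g_4,g_5)) all reduce to 0 modulo the current basis, so we have a Gröbner basis.
Inter-reduce: drop elements whose leading term is divisible by another's, tail-reduce, and make monic.

G = {xy + xz + x + y^2z, xz^2 + x + y^2z^2 + z + 1, y^3z^2 + y^2z^2 + y^2z + yz + y + z^2 + 1}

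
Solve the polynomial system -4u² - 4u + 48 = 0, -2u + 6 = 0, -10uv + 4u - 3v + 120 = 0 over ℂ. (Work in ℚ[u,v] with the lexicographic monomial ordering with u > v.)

{(3, 4)}

Compute a lex Gröbner basis by Buchberger's algorithm.
f_1 = -4u² - 4u + 48, LT = u².
f_2 = -2u + 6, LT = u.
f_3 = -10uv + 4u - 3v + 120, LT = uv.

S(f_1,f_2): lcm = u². S = 4u - 12.
  leading term u: subtract (-2)·f_2 from 4u - 12 → 0
  remainder 0.

S(f_1,f_3): lcm = u²v. S = ⅖u² + 7/10uv + 12u - 12v.
  leading term u²: subtract (-1/10)·f_1 from ⅖u² + 7/10uv + 12u - 12v → 7/10uv + 58/5u - 12v + 24/5
  leading term uv: subtract (-7/20v)·f_2 from 7/10uv + 58/5u - 12v + 24/5 → 58/5u - 99/10v + 24/5
  leading term u: subtract (-29/5)·f_2 from 58/5u - 99/10v + 24/5 → -99/10v + 198/5
  leading term v: no divisor's leading term divides it; move -99/10v to the remainder.
  leading term 1: no divisor's leading term divides it; move 198/5 to the remainder.
  remainder -99/10v + 198/5 ≠ 0; add h_4 = -99/10v + 198/5 to the basis.

S(f_2,f_3): lcm = uv. S = ⅖u - 33/10v + 12.
  leading term u: subtract (-⅕)·f_2 from ⅖u - 33/10v + 12 → -33/10v + 66/5
  leading term v: subtract (⅓)·h_4 from -33/10v + 66/5 → 0
  remainder 0.

S(f_1,h_4): leading monomials are coprime, so the S-polynomial reduces to 0 (Buchberger's first criterion).
S(f_2,h_4): leading monomials are coprime, so the S-polynomial reduces to 0 (Buchberger's first criterion).
S(f_3,h_4): lcm = uv. S = 18/5u + 3/10v - 12.
  leading term u: subtract (-9/5)·f_2 from 18/5u + 3/10v - 12 → 3/10v - 6/5
  leading term v: subtract (-1/33)·h_4 from 3/10v - 6/5 → 0
  remainder 0.

Every S-polynomial of the final basis reduces to 0, so we have a Gröbner basis.
Inter-reduce: drop elements whose leading term is divisible by another's, tail-reduce, and make monic.
Reduced Gröbner basis: {u - 3, v - 4}.

From the last basis element, v - 4 = 0, so v takes values in {4}. Each choice, substituted upward through the basis, yields the corresponding point(s) of the solution set.
  v = 4: the earlier basis element becomes u - 3 = 0, giving u = 3 — point (3, 4).
Substituting each solution back into the original system confirms all equations vanish.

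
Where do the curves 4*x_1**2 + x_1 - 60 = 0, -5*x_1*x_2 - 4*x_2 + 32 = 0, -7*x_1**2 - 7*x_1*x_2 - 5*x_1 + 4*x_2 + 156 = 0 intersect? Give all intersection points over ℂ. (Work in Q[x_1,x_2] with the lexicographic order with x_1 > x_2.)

{(-4, -2)}

Compute a lex Gröbner basis by Buchberger's algorithm.
f_1 = 4*x_1**2 + x_1 - 60, LT = x_1**2.
f_2 = -5*x_1*x_2 - 4*x_2 + 32, LT = x_1*x_2.
f_3 = -7*x_1**2 - 7*x_1*x_2 - 5*x_1 + 4*x_2 + 156, LT = x_1**2.

S(f_1,f_2): lcm = x_1**2*x_2. S = -11/20*x_1*x_2 + 32/5*x_1 - 15*x_2.
  reduce S modulo (f_1, f_2, f_3):
  remainder 32/5*x_1 - 364/25*x_2 - 88/25 ≠ 0; add h_4 = 32/5*x_1 - 364/25*x_2 - 88/25 to the basis.

S(f_1,f_3): lcm = x_1**2. S = -x_1*x_2 - 13/28*x_1 + 4/7*x_2 + 51/7.
  reduce S modulo (f_1, f_2, f_3, h_4):
  remainder 353/1120*x_2 + 353/560 ≠ 0; add h_5 = 353/1120*x_2 + 353/560 to the basis.

The other S-polynomials (S(f_2,f_3), S(f_1,h_4), S(f_2,h_4), S(f_3,h_4), S(f_1,h_5), S(f_2,h_5), S(f_3,h_5), S(h_4,h_5)) all reduce to 0 modulo the current basis, so we have a Gröbner basis.
Inter-reduce: drop elements whose leading term is divisible by another's, tail-reduce, and make monic.
Reduced Gröbner basis: {x_1 + 4, x_2 + 2}.

Since the basis is lex-ordered, x_2 + 2 is univariate in x_2. Its roots are {-2}. Back-substituting each root into the other basis elements fixes the other coordinates.
  x_2 = -2: the earlier basis element becomes x_1 + 4 = 0, giving x_1 = -4 — point (-4, -2).
This is the nonlinear analogue of row-reducing a linear system.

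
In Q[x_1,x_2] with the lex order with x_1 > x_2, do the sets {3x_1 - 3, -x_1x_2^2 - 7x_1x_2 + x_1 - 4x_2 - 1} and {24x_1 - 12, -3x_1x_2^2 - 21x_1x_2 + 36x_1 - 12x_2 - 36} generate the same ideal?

No, the ideals differ.

For a fixed monomial order, each ideal has a unique reduced Gröbner basis; comparing bases decides equality.
Buchberger on the first generating set:
f_1 = 3x_1 - 3, LT = x_1.
f_2 = -x_1x_2^2 - 7x_1x_2 + x_1 - 4x_2 - 1, LT = x_1x_2^2.

S(f_1,f_2): lcm = x_1x_2^2. S = -7x_1x_2 + x_1 - x_2^2 - 4x_2 - 1.
  leading term x_1x_2: subtract (-7/3x_2)·f_1 from -7x_1x_2 + x_1 - x_2^2 - 4x_2 - 1 → x_1 - x_2^2 - 11x_2 - 1
  leading term x_1: subtract (1/3)·f_1 from x_1 - x_2^2 - 11x_2 - 1 → -x_2^2 - 11x_2
  leading term x_2^2: no divisor's leading term divides it; move -x_2^2 to the remainder.
  leading term x_2: no divisor's leading term divides it; move -11x_2 to the remainder.
  remainder -x_2^2 - 11x_2 ≠ 0; add g_3 = -x_2^2 - 11x_2 to the basis.

The other S-polynomials (S(f_1,g_3), S(f_2,g_3)) all reduce to 0 modulo the current basis, so we have a Gröbner basis.
Inter-reduce: drop elements whose leading term is divisible by another's, tail-reduce, and make monic.
Reduced Gröbner basis: {x_1 - 1, x_2^2 + 11x_2}.

Buchberger on the second generating set:
h_1 = 24x_1 - 12, LT = x_1.
h_2 = -3x_1x_2^2 - 21x_1x_2 + 36x_1 - 12x_2 - 36, LT = x_1x_2^2.

S(h_1,h_2): lcm = x_1x_2^2. S = -7x_1x_2 + 12x_1 - 1/2x_2^2 - 4x_2 - 12.
  leading term x_1x_2: subtract (-7/24x_2)·h_1 from -7x_1x_2 + 12x_1 - 1/2x_2^2 - 4x_2 - 12 → 12x_1 - 1/2x_2^2 - 15/2x_2 - 12
  leading term x_1: subtract (1/2)·h_1 from 12x_1 - 1/2x_2^2 - 15/2x_2 - 12 → -1/2x_2^2 - 15/2x_2 - 6
  leading term x_2^2: no divisor's leading term divides it; move -1/2x_2^2 to the remainder.
  leading term x_2: no divisor's leading term divides it; move -15/2x_2 to the remainder.
  leading term 1: no divisor's leading term divides it; move -6 to the remainder.
  remainder -1/2x_2^2 - 15/2x_2 - 6 ≠ 0; add k_3 = -1/2x_2^2 - 15/2x_2 - 6 to the basis.

The other S-polynomials (S(h_1,k_3), S(h_2,k_3)) all reduce to 0 modulo the current basis, so we have a Gröbner basis.
Inter-reduce: drop elements whose leading term is divisible by another's, tail-reduce, and make monic.
Reduced Gröbner basis: {x_1 - 1/2, x_2^2 + 15x_2 + 12}.

These differ, so the ideals are not equal.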